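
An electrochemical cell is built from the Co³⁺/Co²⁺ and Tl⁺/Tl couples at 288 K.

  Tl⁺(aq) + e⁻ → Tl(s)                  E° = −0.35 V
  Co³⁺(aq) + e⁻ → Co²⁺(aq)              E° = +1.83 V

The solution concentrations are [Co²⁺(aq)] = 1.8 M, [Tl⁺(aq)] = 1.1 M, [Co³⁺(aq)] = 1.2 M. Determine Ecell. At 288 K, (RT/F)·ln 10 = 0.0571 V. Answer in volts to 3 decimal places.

Since E°(Co³⁺/Co²⁺) > E°(Tl⁺/Tl), Co³⁺/Co²⁺ serves as the cathode.
E°cell = +1.83 − (−0.35) = +2.18 V, with n = 1 electron transferred.
For the overall reaction Co³⁺(aq) + Tl(s) → Co²⁺(aq) + Tl⁺(aq), Q = ([Co²⁺(aq)]·[Tl⁺(aq)]) / [Co³⁺(aq)] = 1.65, giving log Q = 0.217.
E = E° − (0.0571/n)·log Q = +2.18 − (0.0571/1)(0.217) = +2.168 V.

+2.168 V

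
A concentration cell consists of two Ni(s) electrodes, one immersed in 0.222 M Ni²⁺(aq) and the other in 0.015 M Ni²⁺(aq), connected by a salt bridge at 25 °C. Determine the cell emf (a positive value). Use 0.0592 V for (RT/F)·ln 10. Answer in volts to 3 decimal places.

For a concentration cell E°cell = 0, since both electrodes use the same couple.
The compartment with the higher Ni²⁺(aq) concentration (0.222 M) acts as the cathode; ions are reduced there and produced at the dilute (0.015 M) anode.
With n = 2, Ecell = −(0.0592/2)·log([dilute]/[conc]) = −(0.0592/2)·log(0.015/0.222) = +0.035 V.

0.035 V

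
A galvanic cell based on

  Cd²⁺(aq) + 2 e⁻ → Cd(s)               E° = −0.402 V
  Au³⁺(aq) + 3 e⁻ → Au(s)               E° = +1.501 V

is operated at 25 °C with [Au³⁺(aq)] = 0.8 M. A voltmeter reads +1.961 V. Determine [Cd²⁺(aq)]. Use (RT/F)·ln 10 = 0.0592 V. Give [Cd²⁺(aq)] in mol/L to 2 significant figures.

With Au³⁺/Au at the cathode and Cd²⁺/Cd at the anode, E°cell = +1.501 − (−0.402) = +1.903 V (n = 6).
Since E = E° − (0.0592/n)·log Q, log Q = n(E° − E)/0.0592 = −5.878.
The balanced reaction is 2 Au³⁺(aq) + 3 Cd(s) → 2 Au(s) + 3 Cd²⁺(aq), so Q = [Cd²⁺(aq)]^3 / [Au³⁺(aq)]^2.
Substituting the known concentrations and solving, log [Cd²⁺(aq)] = −2.024 and [Cd²⁺(aq)] = 0.0095 M.

0.0095 M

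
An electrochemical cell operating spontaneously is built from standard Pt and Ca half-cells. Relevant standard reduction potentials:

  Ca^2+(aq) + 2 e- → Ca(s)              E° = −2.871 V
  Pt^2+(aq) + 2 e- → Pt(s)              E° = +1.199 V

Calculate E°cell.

The Pt²⁺/Pt couple has the higher E°, so Pt ion is reduced (cathode) and Ca is oxidized (anode).
E°cell = E°(cathode) − E°(anode) = +1.199 − (−2.871) = +4.070 V.

+4.070 V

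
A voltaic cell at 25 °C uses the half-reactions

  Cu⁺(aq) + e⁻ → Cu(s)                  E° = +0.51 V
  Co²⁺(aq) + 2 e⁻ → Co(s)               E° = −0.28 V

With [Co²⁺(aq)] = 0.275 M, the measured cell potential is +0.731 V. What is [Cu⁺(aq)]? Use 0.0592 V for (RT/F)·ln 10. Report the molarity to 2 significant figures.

0.053 M

With Cu⁺/Cu at the cathode and Co²⁺/Co at the anode, E°cell = +0.51 − (−0.28) = +0.79 V (n = 2).
Rearranging E = E° − (0.0592/n)·log Q gives log Q = 2(+0.79 − (+0.731))/0.0592 = 1.993.
Balancing electrons gives 2 Cu⁺(aq) + Co(s) → 2 Cu(s) + Co²⁺(aq); thus Q = [Co²⁺(aq)] / [Cu⁺(aq)]^2.
Substituting the known concentrations and solving, log [Cu⁺(aq)] = −1.277 and [Cu⁺(aq)] = 0.053 M.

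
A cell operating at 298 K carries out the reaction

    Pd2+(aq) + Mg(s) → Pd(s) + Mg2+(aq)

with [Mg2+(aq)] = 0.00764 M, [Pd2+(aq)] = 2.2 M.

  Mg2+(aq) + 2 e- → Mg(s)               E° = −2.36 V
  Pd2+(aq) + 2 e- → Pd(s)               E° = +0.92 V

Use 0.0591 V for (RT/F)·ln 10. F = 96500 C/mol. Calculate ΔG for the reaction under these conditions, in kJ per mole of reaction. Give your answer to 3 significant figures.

With Pd²⁺/Pd reduced at the cathode, E°cell = +0.92 − (−2.36) = +3.28 V and n = 2.
Here Q = [Mg2+(aq)] / [Pd2+(aq)] = 0.00347 (log Q = −2.459), giving E = +3.28 − (0.0591/2)·(−2.459) = +3.3527 V.
Then ΔG = −nFE = −2 × 96500 × +3.3527 J/mol = −647 kJ/mol.

−647 kJ/mol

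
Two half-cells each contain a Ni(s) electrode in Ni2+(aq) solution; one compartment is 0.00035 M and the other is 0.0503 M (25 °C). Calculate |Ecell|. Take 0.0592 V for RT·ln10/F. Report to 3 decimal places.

For a concentration cell E°cell = 0, since both electrodes use the same couple.
The compartment with the higher Ni2+(aq) concentration (0.0503 M) acts as the cathode; ions are reduced there and produced at the dilute (0.00035 M) anode.
With n = 2, Ecell = −(0.0592/2)·log([dilute]/[conc]) = −(0.0592/2)·log(0.00035/0.0503) = +0.064 V.

0.064 V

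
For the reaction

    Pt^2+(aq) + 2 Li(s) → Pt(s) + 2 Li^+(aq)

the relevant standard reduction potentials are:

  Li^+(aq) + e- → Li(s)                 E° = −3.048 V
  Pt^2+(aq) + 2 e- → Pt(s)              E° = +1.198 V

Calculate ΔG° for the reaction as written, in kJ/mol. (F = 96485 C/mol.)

In the reaction as written Pt^2+(aq) is reduced, so the Pt²⁺/Pt couple is the cathode and Li⁺/Li is the anode.
E°cell = +1.198 − (−3.048) = +4.246 V; balancing electrons gives n = 2.
ΔG° = −nFE°cell = −(2)(96485)(+4.246) J/mol = −819 kJ/mol.

−819 kJ/mol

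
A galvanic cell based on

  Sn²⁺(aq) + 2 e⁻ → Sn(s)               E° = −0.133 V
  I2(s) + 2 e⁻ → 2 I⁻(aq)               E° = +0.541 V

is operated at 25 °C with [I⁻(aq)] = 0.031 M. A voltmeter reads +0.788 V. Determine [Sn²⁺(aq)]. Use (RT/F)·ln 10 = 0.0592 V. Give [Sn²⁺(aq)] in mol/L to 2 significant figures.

The I₂/I⁻ couple has the larger reduction potential, so it is the cathode: E°cell = +0.541 − (−0.133) = +0.674 V and n = 2.
Since E = E° − (0.0592/n)·log Q, log Q = n(E° − E)/0.0592 = −3.851.
The balanced reaction is I2(s) + Sn(s) → 2 I⁻(aq) + Sn²⁺(aq), so Q = [I⁻(aq)]^2·[Sn²⁺(aq)].
Solving for the unknown gives log [Sn²⁺(aq)] = −0.834, so [Sn²⁺(aq)] ≈ 0.15 M.

0.15 M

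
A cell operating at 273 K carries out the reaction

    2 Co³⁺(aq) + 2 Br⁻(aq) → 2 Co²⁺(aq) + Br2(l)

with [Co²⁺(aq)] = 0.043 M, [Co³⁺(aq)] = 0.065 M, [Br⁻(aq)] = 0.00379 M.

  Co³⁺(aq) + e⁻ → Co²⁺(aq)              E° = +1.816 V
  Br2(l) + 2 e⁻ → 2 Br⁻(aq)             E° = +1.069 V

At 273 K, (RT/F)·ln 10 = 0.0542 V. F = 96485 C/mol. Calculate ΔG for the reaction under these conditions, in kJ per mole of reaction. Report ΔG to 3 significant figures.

The standard cell potential is +1.816 − (+1.069) = +0.747 V, with n = 2 electrons in the balanced equation.
Here Q = [Co²⁺(aq)]^2 / ([Co³⁺(aq)]^2·[Br⁻(aq)]^2) = 3.05×10^4 (log Q = 4.484), giving E = +0.747 − (0.0542/2)·(4.484) = +0.6255 V.
ΔG = −nFE = −(2)(96485)(+0.6255) J/mol = −121 kJ/mol.

−121 kJ/mol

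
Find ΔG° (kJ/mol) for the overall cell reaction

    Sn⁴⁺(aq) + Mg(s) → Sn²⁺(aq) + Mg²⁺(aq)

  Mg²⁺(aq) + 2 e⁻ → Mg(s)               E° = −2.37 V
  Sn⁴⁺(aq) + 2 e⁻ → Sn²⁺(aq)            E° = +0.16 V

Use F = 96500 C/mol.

In the reaction as written Sn⁴⁺(aq) is reduced, so the Sn⁴⁺/Sn²⁺ couple is the cathode and Mg²⁺/Mg is the anode.
E°cell = +0.16 − (−2.37) = +2.53 V; balancing electrons gives n = 2.
ΔG° = −nFE°cell = −(2)(96500)(+2.53) J/mol = −488 kJ/mol.

−488 kJ/mol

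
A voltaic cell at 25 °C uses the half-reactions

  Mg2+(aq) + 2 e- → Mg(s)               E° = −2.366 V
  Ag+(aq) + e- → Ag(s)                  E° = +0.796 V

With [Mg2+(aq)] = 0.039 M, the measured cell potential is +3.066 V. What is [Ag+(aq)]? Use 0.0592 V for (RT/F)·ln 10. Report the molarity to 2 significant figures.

Ag⁺/Ag is the cathode (higher E°); E°cell = +0.796 − (−2.366) = +3.162 V with n = 2.
Rearranging E = E° − (0.0592/n)·log Q gives log Q = 2(+3.162 − (+3.066))/0.0592 = 3.243.
Balancing electrons gives 2 Ag+(aq) + Mg(s) → 2 Ag(s) + Mg2+(aq); thus Q = [Mg2+(aq)] / [Ag+(aq)]^2.
Substituting the known concentrations and solving, log [Ag+(aq)] = −2.326 and [Ag+(aq)] = 0.0047 M.

0.0047 M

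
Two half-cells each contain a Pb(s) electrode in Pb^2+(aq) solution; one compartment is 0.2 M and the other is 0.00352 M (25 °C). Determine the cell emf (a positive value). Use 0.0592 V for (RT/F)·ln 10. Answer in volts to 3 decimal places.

For a concentration cell E°cell = 0, since both electrodes use the same couple.
The compartment with the higher Pb^2+(aq) concentration (0.2 M) acts as the cathode; ions are reduced there and produced at the dilute (0.00352 M) anode.
With n = 2, Ecell = −(0.0592/2)·log([dilute]/[conc]) = −(0.0592/2)·log(0.00352/0.2) = +0.052 V.

0.052 V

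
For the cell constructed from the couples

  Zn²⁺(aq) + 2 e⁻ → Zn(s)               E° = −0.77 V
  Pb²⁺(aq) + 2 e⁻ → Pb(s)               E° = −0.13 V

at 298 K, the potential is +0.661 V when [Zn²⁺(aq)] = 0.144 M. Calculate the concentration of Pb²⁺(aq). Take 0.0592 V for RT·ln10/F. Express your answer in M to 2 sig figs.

0.74 M

Pb²⁺/Pb is the cathode (higher E°); E°cell = −0.13 − (−0.77) = +0.64 V with n = 2.
Since E = E° − (0.0592/n)·log Q, log Q = n(E° − E)/0.0592 = −0.709.
The balanced reaction is Pb²⁺(aq) + Zn(s) → Pb(s) + Zn²⁺(aq), so Q = [Zn²⁺(aq)] / [Pb²⁺(aq)].
Solving for the unknown gives log [Pb²⁺(aq)] = −0.133, so [Pb²⁺(aq)] ≈ 0.74 M.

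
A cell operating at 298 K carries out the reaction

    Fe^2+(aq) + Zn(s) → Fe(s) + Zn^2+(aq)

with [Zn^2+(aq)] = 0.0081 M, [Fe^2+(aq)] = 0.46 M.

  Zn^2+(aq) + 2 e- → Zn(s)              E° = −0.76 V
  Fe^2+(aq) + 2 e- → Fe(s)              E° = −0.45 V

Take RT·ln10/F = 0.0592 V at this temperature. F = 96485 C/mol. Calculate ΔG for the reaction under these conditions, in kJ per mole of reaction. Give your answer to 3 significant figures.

E°cell = −0.45 − (−0.76) = +0.31 V; the balanced reaction transfers n = 2 electrons.
Q = [Zn^2+(aq)] / [Fe^2+(aq)] = 0.0176, so log Q = −1.754 and E = +0.31 − (0.0592/2)(−1.754) = +0.3619 V.
Then ΔG = −nFE = −2 × 96485 × +0.3619 J/mol = −69.8 kJ/mol.

−69.8 kJ/mol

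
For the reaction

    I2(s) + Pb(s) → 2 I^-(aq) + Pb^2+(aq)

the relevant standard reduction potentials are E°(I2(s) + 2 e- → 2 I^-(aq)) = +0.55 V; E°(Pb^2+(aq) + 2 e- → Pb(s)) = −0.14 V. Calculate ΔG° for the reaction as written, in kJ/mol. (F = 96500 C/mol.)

−133 kJ/mol

In the reaction as written I2(s) is reduced, so the I₂/I⁻ couple is the cathode and Pb²⁺/Pb is the anode.
E°cell = +0.55 − (−0.14) = +0.69 V; balancing electrons gives n = 2.
ΔG° = −nFE°cell = −(2)(96500)(+0.69) J/mol = −133 kJ/mol.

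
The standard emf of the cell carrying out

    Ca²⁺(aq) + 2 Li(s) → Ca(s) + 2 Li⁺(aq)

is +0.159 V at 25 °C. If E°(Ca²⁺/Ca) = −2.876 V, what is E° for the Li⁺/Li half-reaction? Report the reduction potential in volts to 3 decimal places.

−3.035 V

In the reaction as written the Ca²⁺/Ca couple is reduced (cathode) and Li⁺/Li is oxidized (anode), so E°cell = E°(Ca²⁺/Ca) − E°(Li⁺/Li).
E°(Li⁺/Li) = E°(cathode) − E°cell = −2.876 − (+0.159) = −3.035 V.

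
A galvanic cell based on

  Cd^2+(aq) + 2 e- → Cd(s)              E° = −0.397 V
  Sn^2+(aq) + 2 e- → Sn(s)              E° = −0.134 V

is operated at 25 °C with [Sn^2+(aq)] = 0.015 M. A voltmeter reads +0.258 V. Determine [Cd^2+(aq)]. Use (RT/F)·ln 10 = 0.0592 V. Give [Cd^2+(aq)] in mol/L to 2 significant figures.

0.022 M

With Sn²⁺/Sn at the cathode and Cd²⁺/Cd at the anode, E°cell = −0.134 − (−0.397) = +0.263 V (n = 2).
Since E = E° − (0.0592/n)·log Q, log Q = n(E° − E)/0.0592 = 0.169.
Balancing electrons gives Sn^2+(aq) + Cd(s) → Sn(s) + Cd^2+(aq); thus Q = [Cd^2+(aq)] / [Sn^2+(aq)].
Isolating [Cd^2+(aq)] in Q = 10^{0.169} yields log [Cd^2+(aq)] = −1.655, i.e. 0.022 M.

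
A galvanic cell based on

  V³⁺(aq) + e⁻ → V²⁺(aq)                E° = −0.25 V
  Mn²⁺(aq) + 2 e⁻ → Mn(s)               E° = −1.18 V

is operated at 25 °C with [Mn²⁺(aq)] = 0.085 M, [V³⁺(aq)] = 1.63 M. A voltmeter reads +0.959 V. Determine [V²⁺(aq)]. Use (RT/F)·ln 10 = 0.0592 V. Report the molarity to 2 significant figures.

1.8 M

V³⁺/V²⁺ is the cathode (higher E°); E°cell = −0.25 − (−1.18) = +0.93 V with n = 2.
Rearranging E = E° − (0.0592/n)·log Q gives log Q = 2(+0.93 − (+0.959))/0.0592 = −0.980.
For 2 V³⁺(aq) + Mn(s) → 2 V²⁺(aq) + Mn²⁺(aq), the reaction quotient is Q = ([V²⁺(aq)]^2·[Mn²⁺(aq)]) / [V³⁺(aq)]^2.
Isolating [V²⁺(aq)] in Q = 10^{−0.980} yields log [V²⁺(aq)] = 0.257, i.e. 1.8 M.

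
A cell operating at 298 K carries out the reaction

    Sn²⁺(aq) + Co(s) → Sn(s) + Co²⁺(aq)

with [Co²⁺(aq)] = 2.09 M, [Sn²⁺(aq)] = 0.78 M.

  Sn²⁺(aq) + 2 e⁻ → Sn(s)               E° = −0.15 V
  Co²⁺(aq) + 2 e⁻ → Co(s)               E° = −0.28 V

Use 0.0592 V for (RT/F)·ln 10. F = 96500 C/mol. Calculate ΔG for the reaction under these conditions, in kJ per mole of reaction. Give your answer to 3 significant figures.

E°cell = −0.15 − (−0.28) = +0.13 V; the balanced reaction transfers n = 2 electrons.
Here Q = [Co²⁺(aq)] / [Sn²⁺(aq)] = 2.68 (log Q = 0.428), giving E = +0.13 − (0.0592/2)·(0.428) = +0.1173 V.
Then ΔG = −nFE = −2 × 96500 × +0.1173 J/mol = −22.6 kJ/mol.

−22.6 kJ/mol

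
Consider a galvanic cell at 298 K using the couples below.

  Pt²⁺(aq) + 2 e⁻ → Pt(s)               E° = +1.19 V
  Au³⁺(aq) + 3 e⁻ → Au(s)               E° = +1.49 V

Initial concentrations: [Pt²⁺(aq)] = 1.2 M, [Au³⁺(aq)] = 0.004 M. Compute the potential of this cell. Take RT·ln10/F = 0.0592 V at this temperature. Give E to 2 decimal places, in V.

+0.25 V

Since E°(Au³⁺/Au) > E°(Pt²⁺/Pt), Au³⁺/Au serves as the cathode.
E°cell = E°cat − E°an = +1.49 − (+1.19) = +0.30 V; n = 6.
Balancing gives 2 Au³⁺(aq) + 3 Pt(s) → 2 Au(s) + 3 Pt²⁺(aq); hence Q = [Pt²⁺(aq)]^3 / [Au³⁺(aq)]^2 = 1.08×10^5 (log Q = 5.033).
Applying E = E° − (RT ln10/nF)·log Q gives +0.30 − (0.0592/6)(5.033) = +0.25 V.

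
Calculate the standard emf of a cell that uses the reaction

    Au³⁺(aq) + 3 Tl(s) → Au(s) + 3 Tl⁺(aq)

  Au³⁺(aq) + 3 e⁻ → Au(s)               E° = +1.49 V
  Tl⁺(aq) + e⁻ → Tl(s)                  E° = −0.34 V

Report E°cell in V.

Au³⁺(aq) gains electrons, so the Au³⁺/Au couple is the cathode; the Tl⁺/Tl couple is the anode.
E°cell = E°(cathode) − E°(anode) = +1.49 − (−0.34) = +1.83 V.
The positive value indicates the reaction is spontaneous as written.

+1.83 V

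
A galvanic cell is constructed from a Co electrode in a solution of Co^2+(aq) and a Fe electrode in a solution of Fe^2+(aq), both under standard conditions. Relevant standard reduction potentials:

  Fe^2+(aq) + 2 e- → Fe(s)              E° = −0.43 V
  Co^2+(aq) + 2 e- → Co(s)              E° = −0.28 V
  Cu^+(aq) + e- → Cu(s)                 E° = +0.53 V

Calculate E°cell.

+0.15 V

Of the two couples in this cell, the one with the more positive reduction potential is reduced at the cathode: here that is Co²⁺/Co (−0.28 V); Fe²⁺/Fe (−0.43 V) is the anode.
E°cell = E°(cathode) − E°(anode) = −0.28 − (−0.43) = +0.15 V.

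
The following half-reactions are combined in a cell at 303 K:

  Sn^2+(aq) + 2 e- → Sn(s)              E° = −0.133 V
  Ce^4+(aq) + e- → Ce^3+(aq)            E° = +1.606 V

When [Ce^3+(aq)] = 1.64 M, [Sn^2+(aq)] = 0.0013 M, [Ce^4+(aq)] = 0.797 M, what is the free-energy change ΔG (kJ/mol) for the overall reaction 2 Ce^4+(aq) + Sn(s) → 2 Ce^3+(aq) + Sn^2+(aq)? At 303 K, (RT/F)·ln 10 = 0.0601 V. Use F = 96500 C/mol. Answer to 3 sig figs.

−349 kJ/mol

With Ce⁴⁺/Ce³⁺ reduced at the cathode, E°cell = +1.606 − (−0.133) = +1.739 V and n = 2.
Here Q = ([Ce^3+(aq)]^2·[Sn^2+(aq)]) / [Ce^4+(aq)]^2 = 0.0055 (log Q = −2.259), giving E = +1.739 − (0.0601/2)·(−2.259) = +1.8069 V.
Then ΔG = −nFE = −2 × 96500 × +1.8069 J/mol = −349 kJ/mol.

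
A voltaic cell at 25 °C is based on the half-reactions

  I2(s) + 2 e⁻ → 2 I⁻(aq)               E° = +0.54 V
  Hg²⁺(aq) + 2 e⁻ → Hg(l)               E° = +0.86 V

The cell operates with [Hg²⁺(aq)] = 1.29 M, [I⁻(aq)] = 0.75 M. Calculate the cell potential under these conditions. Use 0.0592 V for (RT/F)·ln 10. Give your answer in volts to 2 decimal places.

Since E°(Hg²⁺/Hg) > E°(I₂/I⁻), Hg²⁺/Hg serves as the cathode.
E°cell = +0.86 − (+0.54) = +0.32 V, with n = 2 electrons transferred.
The balanced reaction is Hg²⁺(aq) + 2 I⁻(aq) → Hg(l) + I2(s), so Q = 1 / ([Hg²⁺(aq)]·[I⁻(aq)]^2) = 1.38 and log Q = 0.139.
Applying E = E° − (RT ln10/nF)·log Q gives +0.32 − (0.0592/2)(0.139) = +0.32 V.

+0.32 V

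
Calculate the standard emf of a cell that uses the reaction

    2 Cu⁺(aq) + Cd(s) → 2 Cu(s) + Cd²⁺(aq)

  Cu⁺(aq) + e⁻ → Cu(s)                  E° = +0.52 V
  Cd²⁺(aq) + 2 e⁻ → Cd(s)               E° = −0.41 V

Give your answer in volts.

+0.93 V

Cu⁺(aq) gains electrons, so the Cu⁺/Cu couple is the cathode; the Cd²⁺/Cd couple is the anode.
E°cell = E°(cathode) − E°(anode) = +0.52 − (−0.41) = +0.93 V.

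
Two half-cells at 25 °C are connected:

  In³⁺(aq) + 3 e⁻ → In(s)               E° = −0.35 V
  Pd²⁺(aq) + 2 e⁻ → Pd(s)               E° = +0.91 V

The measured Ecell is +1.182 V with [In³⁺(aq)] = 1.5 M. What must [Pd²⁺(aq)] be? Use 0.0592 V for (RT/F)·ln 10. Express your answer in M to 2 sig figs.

0.0030 M

Pd²⁺/Pd is the cathode (higher E°); E°cell = +0.91 − (−0.35) = +1.26 V with n = 6.
Since E = E° − (0.0592/n)·log Q, log Q = n(E° − E)/0.0592 = 7.905.
Balancing electrons gives 3 Pd²⁺(aq) + 2 In(s) → 3 Pd(s) + 2 In³⁺(aq); thus Q = [In³⁺(aq)]^2 / [Pd²⁺(aq)]^3.
Substituting the known concentrations and solving, log [Pd²⁺(aq)] = −2.518 and [Pd²⁺(aq)] = 0.0030 M.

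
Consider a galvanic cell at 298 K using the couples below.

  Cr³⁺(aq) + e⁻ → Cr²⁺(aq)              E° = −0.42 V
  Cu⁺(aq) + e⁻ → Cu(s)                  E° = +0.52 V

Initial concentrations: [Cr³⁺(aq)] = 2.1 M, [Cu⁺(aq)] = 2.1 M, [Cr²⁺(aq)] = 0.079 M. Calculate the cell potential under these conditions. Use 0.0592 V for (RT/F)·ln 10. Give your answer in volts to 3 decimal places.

Since E°(Cu⁺/Cu) > E°(Cr³⁺/Cr²⁺), Cu⁺/Cu serves as the cathode.
E°cell = +0.52 − (−0.42) = +0.94 V, with n = 1 electron transferred.
For the overall reaction Cu⁺(aq) + Cr²⁺(aq) → Cu(s) + Cr³⁺(aq), Q = [Cr³⁺(aq)] / ([Cu⁺(aq)]·[Cr²⁺(aq)]) = 12.7, giving log Q = 1.102.
Applying E = E° − (RT ln10/nF)·log Q gives +0.94 − (0.0592/1)(1.102) = +0.875 V.

+0.875 V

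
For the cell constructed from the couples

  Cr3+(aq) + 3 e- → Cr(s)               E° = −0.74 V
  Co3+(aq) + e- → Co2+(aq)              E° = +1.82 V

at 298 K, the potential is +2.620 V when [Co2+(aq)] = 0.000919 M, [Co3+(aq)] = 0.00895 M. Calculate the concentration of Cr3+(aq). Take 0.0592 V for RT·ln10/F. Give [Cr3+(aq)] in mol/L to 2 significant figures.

0.84 M

Co³⁺/Co²⁺ is the cathode (higher E°); E°cell = +1.82 − (−0.74) = +2.56 V with n = 3.
From the Nernst equation, log Q = n(E° − E)/0.0592 = 3·(+2.56 − (+2.620))/0.0592 = −3.041.
For 3 Co3+(aq) + Cr(s) → 3 Co2+(aq) + Cr3+(aq), the reaction quotient is Q = ([Co2+(aq)]^3·[Cr3+(aq)]) / [Co3+(aq)]^3.
Substituting the known concentrations and solving, log [Cr3+(aq)] = −0.075 and [Cr3+(aq)] = 0.84 M.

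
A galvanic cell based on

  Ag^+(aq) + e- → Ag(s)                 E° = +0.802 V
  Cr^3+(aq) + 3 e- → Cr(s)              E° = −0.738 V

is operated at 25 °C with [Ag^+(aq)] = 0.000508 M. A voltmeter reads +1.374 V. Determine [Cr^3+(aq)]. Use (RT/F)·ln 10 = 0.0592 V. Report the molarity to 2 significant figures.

0.034 M

With Ag⁺/Ag at the cathode and Cr³⁺/Cr at the anode, E°cell = +0.802 − (−0.738) = +1.540 V (n = 3).
From the Nernst equation, log Q = n(E° − E)/0.0592 = 3·(+1.540 − (+1.374))/0.0592 = 8.412.
Balancing electrons gives 3 Ag^+(aq) + Cr(s) → 3 Ag(s) + Cr^3+(aq); thus Q = [Cr^3+(aq)] / [Ag^+(aq)]^3.
Solving for the unknown gives log [Cr^3+(aq)] = −1.470, so [Cr^3+(aq)] ≈ 0.034 M.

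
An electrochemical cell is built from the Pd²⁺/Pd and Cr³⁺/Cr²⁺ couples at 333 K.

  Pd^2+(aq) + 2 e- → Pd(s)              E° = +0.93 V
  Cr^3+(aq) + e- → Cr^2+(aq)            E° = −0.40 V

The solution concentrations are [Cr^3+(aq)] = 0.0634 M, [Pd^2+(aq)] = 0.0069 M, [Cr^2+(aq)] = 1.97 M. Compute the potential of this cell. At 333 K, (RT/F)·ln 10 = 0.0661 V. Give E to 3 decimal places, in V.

+1.357 V

Since E°(Pd²⁺/Pd) > E°(Cr³⁺/Cr²⁺), Pd²⁺/Pd serves as the cathode.
E°cell = +0.93 − (−0.40) = +1.33 V, with n = 2 electrons transferred.
The balanced reaction is Pd^2+(aq) + 2 Cr^2+(aq) → Pd(s) + 2 Cr^3+(aq), so Q = [Cr^3+(aq)]^2 / ([Pd^2+(aq)]·[Cr^2+(aq)]^2) = 0.15 and log Q = −0.824.
E = E° − (0.0661/n)·log Q = +1.33 − (0.0661/2)(−0.824) = +1.357 V.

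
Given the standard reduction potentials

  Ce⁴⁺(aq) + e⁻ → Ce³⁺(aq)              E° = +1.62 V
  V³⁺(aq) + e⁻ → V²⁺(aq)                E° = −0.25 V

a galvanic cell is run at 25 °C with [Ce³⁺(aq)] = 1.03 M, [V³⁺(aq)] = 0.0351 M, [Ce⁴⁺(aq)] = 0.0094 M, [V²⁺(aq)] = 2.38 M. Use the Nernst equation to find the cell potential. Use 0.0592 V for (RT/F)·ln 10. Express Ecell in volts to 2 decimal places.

+1.86 V

Ce⁴⁺/Ce³⁺ is reduced (cathode, E° = +1.62 V) and V³⁺/V²⁺ is oxidized (anode).
E°cell = E°cat − E°an = +1.62 − (−0.25) = +1.87 V; n = 1.
For the overall reaction Ce⁴⁺(aq) + V²⁺(aq) → Ce³⁺(aq) + V³⁺(aq), Q = ([Ce³⁺(aq)]·[V³⁺(aq)]) / ([Ce⁴⁺(aq)]·[V²⁺(aq)]) = 1.62, giving log Q = 0.208.
E = E° − (0.0592/n)·log Q = +1.87 − (0.0592/1)(0.208) = +1.86 V.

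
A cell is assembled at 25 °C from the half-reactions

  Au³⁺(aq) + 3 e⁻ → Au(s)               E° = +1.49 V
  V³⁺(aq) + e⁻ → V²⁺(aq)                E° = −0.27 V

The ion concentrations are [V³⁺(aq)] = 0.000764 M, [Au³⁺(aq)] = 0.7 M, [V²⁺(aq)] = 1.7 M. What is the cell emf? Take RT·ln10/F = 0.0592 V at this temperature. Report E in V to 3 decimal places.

+1.955 V

Au³⁺/Au is reduced (cathode, E° = +1.49 V) and V³⁺/V²⁺ is oxidized (anode).
E°cell = +1.49 − (−0.27) = +1.76 V, with n = 3 electrons transferred.
For the overall reaction Au³⁺(aq) + 3 V²⁺(aq) → Au(s) + 3 V³⁺(aq), Q = [V³⁺(aq)]^3 / ([Au³⁺(aq)]·[V²⁺(aq)]^3) = 1.3×10^−10, giving log Q = −9.887.
Applying E = E° − (RT ln10/nF)·log Q gives +1.76 − (0.0592/3)(−9.887) = +1.955 V.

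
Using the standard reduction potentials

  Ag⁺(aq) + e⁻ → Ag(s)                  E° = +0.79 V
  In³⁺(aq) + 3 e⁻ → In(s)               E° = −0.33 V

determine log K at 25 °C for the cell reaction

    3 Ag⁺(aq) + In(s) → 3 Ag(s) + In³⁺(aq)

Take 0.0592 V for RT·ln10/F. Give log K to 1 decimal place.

log K = 56.8

The Ag⁺/Ag couple is reduced (cathode); E°cell = +0.79 − (−0.33) = +1.12 V with n = 3.
At equilibrium E = 0, so log K = nE°cell / 0.0592 = (3)(+1.12) / 0.0592 = 56.8.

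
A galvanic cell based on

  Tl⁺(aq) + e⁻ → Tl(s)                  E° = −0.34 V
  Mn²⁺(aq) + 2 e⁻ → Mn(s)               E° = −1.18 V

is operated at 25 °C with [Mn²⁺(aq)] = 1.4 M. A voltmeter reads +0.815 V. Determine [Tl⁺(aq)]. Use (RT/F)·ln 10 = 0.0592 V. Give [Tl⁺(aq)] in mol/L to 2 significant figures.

The Tl⁺/Tl couple has the larger reduction potential, so it is the cathode: E°cell = −0.34 − (−1.18) = +0.84 V and n = 2.
From the Nernst equation, log Q = n(E° − E)/0.0592 = 2·(+0.84 − (+0.815))/0.0592 = 0.845.
For 2 Tl⁺(aq) + Mn(s) → 2 Tl(s) + Mn²⁺(aq), the reaction quotient is Q = [Mn²⁺(aq)] / [Tl⁺(aq)]^2.
Substituting the known concentrations and solving, log [Tl⁺(aq)] = −0.349 and [Tl⁺(aq)] = 0.45 M.

0.45 M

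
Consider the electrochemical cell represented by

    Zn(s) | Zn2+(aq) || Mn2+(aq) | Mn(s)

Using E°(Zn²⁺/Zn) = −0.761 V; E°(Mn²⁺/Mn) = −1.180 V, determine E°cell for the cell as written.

By convention the left-hand electrode in cell notation is the anode (oxidation) and the right-hand electrode is the cathode (reduction).
E°cell = E°(right) − E°(left) = −1.180 − (−0.761) = −0.419 V.
The negative sign shows that, as written, the cell would require an external voltage to drive the reaction.

−0.419 V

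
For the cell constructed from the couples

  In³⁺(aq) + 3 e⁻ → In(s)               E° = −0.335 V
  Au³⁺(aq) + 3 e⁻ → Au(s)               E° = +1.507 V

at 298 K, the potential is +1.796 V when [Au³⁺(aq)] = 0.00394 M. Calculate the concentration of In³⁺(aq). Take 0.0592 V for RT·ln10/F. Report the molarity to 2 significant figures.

0.84 M

Au³⁺/Au is the cathode (higher E°); E°cell = +1.507 − (−0.335) = +1.842 V with n = 3.
From the Nernst equation, log Q = n(E° − E)/0.0592 = 3·(+1.842 − (+1.796))/0.0592 = 2.331.
For Au³⁺(aq) + In(s) → Au(s) + In³⁺(aq), the reaction quotient is Q = [In³⁺(aq)] / [Au³⁺(aq)].
Substituting the known concentrations and solving, log [In³⁺(aq)] = −0.074 and [In³⁺(aq)] = 0.84 M.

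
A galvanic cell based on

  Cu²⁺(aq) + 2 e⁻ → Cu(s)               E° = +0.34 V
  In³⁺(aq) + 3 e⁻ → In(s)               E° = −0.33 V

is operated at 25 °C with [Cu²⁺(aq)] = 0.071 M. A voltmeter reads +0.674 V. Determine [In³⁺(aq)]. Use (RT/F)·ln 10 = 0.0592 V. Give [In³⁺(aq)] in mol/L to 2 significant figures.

The Cu²⁺/Cu couple has the larger reduction potential, so it is the cathode: E°cell = +0.34 − (−0.33) = +0.67 V and n = 6.
Since E = E° − (0.0592/n)·log Q, log Q = n(E° − E)/0.0592 = −0.405.
The balanced reaction is 3 Cu²⁺(aq) + 2 In(s) → 3 Cu(s) + 2 In³⁺(aq), so Q = [In³⁺(aq)]^2 / [Cu²⁺(aq)]^3.
Substituting the known concentrations and solving, log [In³⁺(aq)] = −1.926 and [In³⁺(aq)] = 0.012 M.

0.012 M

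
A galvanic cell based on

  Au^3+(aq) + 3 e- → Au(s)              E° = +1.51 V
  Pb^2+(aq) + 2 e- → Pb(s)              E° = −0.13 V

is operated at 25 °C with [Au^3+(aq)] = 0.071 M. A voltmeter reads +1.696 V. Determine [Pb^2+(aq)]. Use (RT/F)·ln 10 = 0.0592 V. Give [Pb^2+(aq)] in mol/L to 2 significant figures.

0.0022 M

With Au³⁺/Au at the cathode and Pb²⁺/Pb at the anode, E°cell = +1.51 − (−0.13) = +1.64 V (n = 6).
Rearranging E = E° − (0.0592/n)·log Q gives log Q = 6(+1.64 − (+1.696))/0.0592 = −5.676.
The balanced reaction is 2 Au^3+(aq) + 3 Pb(s) → 2 Au(s) + 3 Pb^2+(aq), so Q = [Pb^2+(aq)]^3 / [Au^3+(aq)]^2.
Solving for the unknown gives log [Pb^2+(aq)] = −2.658, so [Pb^2+(aq)] ≈ 0.0022 M.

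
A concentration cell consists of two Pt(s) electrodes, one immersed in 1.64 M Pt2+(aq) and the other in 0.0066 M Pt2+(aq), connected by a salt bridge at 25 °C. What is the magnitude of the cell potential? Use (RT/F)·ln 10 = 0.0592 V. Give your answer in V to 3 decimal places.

0.071 V

For a concentration cell E°cell = 0, since both electrodes use the same couple.
The compartment with the higher Pt2+(aq) concentration (1.64 M) acts as the cathode; ions are reduced there and produced at the dilute (0.0066 M) anode.
With n = 2, Ecell = −(0.0592/2)·log([dilute]/[conc]) = −(0.0592/2)·log(0.0066/1.64) = +0.071 V.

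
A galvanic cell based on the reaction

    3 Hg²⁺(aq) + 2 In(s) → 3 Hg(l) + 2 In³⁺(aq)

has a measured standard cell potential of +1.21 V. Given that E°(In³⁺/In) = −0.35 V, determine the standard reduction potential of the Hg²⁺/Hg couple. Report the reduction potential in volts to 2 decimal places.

In the reaction as written the Hg²⁺/Hg couple is reduced (cathode) and In³⁺/In is oxidized (anode), so E°cell = E°(Hg²⁺/Hg) − E°(In³⁺/In).
E°(Hg²⁺/Hg) = E°cell + E°(anode) = +1.21 + (−0.35) = +0.86 V.

+0.86 V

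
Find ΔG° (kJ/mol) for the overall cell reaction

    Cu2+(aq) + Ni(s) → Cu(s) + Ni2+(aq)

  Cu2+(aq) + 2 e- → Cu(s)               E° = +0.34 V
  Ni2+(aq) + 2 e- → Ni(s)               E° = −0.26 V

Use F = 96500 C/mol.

−116 kJ/mol

In the reaction as written Cu2+(aq) is reduced, so the Cu²⁺/Cu couple is the cathode and Ni²⁺/Ni is the anode.
E°cell = +0.34 − (−0.26) = +0.60 V; balancing electrons gives n = 2.
ΔG° = −nFE°cell = −(2)(96500)(+0.60) J/mol = −116 kJ/mol.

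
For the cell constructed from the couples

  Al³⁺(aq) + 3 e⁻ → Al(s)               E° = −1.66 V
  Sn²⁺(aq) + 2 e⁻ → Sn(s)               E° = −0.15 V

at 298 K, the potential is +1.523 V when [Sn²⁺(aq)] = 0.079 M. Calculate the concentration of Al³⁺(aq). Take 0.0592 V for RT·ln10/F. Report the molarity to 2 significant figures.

0.0049 M

Sn²⁺/Sn is the cathode (higher E°); E°cell = −0.15 − (−1.66) = +1.51 V with n = 6.
Rearranging E = E° − (0.0592/n)·log Q gives log Q = 6(+1.51 − (+1.523))/0.0592 = −1.318.
For 3 Sn²⁺(aq) + 2 Al(s) → 3 Sn(s) + 2 Al³⁺(aq), the reaction quotient is Q = [Al³⁺(aq)]^2 / [Sn²⁺(aq)]^3.
Solving for the unknown gives log [Al³⁺(aq)] = −2.313, so [Al³⁺(aq)] ≈ 0.0049 M.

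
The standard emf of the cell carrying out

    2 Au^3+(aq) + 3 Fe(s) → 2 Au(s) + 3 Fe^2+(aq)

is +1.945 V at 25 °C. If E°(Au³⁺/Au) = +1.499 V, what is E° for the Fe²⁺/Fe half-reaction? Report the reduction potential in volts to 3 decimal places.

In the reaction as written the Au³⁺/Au couple is reduced (cathode) and Fe²⁺/Fe is oxidized (anode), so E°cell = E°(Au³⁺/Au) − E°(Fe²⁺/Fe).
E°(Fe²⁺/Fe) = E°(cathode) − E°cell = +1.499 − (+1.945) = −0.446 V.

−0.446 V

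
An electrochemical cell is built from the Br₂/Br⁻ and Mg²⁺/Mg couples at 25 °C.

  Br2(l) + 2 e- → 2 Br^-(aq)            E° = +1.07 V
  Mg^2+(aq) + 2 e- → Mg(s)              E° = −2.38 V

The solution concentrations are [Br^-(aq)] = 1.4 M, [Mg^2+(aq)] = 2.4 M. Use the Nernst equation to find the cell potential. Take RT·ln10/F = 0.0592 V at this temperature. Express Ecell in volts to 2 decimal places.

+3.43 V

The Br₂/Br⁻ couple has the more positive E°, so it is the cathode; Mg²⁺/Mg is the anode.
The standard potential is +1.07 − (−2.38) = +3.45 V and the balanced reaction transfers n = 2 electrons.
For the overall reaction Br2(l) + Mg(s) → 2 Br^-(aq) + Mg^2+(aq), Q = [Br^-(aq)]^2·[Mg^2+(aq)] = 4.7, giving log Q = 0.672.
Applying E = E° − (RT ln10/nF)·log Q gives +3.45 − (0.0592/2)(0.672) = +3.43 V.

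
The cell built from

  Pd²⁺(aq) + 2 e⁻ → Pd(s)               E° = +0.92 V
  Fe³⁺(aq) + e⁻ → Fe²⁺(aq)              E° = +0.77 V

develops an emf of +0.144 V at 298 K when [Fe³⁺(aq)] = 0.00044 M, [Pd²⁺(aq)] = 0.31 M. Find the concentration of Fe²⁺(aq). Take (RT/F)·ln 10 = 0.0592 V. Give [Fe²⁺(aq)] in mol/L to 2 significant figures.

The Pd²⁺/Pd couple has the larger reduction potential, so it is the cathode: E°cell = +0.92 − (+0.77) = +0.15 V and n = 2.
Since E = E° − (0.0592/n)·log Q, log Q = n(E° − E)/0.0592 = 0.203.
For Pd²⁺(aq) + 2 Fe²⁺(aq) → Pd(s) + 2 Fe³⁺(aq), the reaction quotient is Q = [Fe³⁺(aq)]^2 / ([Pd²⁺(aq)]·[Fe²⁺(aq)]^2).
Solving for the unknown gives log [Fe²⁺(aq)] = −3.204, so [Fe²⁺(aq)] ≈ 0.00063 M.

0.00063 M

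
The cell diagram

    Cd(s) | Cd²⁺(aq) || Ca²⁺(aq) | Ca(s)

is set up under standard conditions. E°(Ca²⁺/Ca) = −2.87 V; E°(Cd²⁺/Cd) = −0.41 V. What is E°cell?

−2.46 V

By convention the left-hand electrode in cell notation is the anode (oxidation) and the right-hand electrode is the cathode (reduction).
E°cell = E°(right) − E°(left) = −2.87 − (−0.41) = −2.46 V.
The negative sign shows that, as written, the cell would require an external voltage to drive the reaction.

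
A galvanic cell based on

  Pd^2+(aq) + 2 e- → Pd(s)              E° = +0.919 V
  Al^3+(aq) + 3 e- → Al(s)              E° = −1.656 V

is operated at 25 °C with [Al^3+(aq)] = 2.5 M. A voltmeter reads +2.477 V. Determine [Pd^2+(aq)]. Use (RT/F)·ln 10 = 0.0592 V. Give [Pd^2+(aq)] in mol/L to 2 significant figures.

0.00090 M

With Pd²⁺/Pd at the cathode and Al³⁺/Al at the anode, E°cell = +0.919 − (−1.656) = +2.575 V (n = 6).
Rearranging E = E° − (0.0592/n)·log Q gives log Q = 6(+2.575 − (+2.477))/0.0592 = 9.932.
For 3 Pd^2+(aq) + 2 Al(s) → 3 Pd(s) + 2 Al^3+(aq), the reaction quotient is Q = [Al^3+(aq)]^2 / [Pd^2+(aq)]^3.
Substituting the known concentrations and solving, log [Pd^2+(aq)] = −3.045 and [Pd^2+(aq)] = 0.00090 M.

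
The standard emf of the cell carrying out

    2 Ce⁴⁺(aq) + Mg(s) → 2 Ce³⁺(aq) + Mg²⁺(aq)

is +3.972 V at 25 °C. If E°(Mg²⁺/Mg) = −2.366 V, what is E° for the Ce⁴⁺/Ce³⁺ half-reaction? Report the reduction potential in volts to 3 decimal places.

In the reaction as written the Ce⁴⁺/Ce³⁺ couple is reduced (cathode) and Mg²⁺/Mg is oxidized (anode), so E°cell = E°(Ce⁴⁺/Ce³⁺) − E°(Mg²⁺/Mg).
E°(Ce⁴⁺/Ce³⁺) = E°cell + E°(anode) = +3.972 + (−2.366) = +1.606 V.

+1.606 V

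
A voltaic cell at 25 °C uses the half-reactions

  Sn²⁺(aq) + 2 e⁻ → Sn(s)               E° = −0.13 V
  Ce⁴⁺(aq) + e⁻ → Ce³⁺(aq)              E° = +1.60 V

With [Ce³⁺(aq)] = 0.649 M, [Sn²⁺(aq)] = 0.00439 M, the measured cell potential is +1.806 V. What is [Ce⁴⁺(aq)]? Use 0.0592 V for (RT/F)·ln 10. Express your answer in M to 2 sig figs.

0.83 M

Ce⁴⁺/Ce³⁺ is the cathode (higher E°); E°cell = +1.60 − (−0.13) = +1.73 V with n = 2.
Rearranging E = E° − (0.0592/n)·log Q gives log Q = 2(+1.73 − (+1.806))/0.0592 = −2.568.
The balanced reaction is 2 Ce⁴⁺(aq) + Sn(s) → 2 Ce³⁺(aq) + Sn²⁺(aq), so Q = ([Ce³⁺(aq)]^2·[Sn²⁺(aq)]) / [Ce⁴⁺(aq)]^2.
Solving for the unknown gives log [Ce⁴⁺(aq)] = −0.083, so [Ce⁴⁺(aq)] ≈ 0.83 M.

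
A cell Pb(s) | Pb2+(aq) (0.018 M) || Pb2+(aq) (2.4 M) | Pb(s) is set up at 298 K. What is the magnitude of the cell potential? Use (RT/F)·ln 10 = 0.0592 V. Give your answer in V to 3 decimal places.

0.063 V

For a concentration cell E°cell = 0, since both electrodes use the same couple.
The compartment with the higher Pb2+(aq) concentration (2.4 M) acts as the cathode; ions are reduced there and produced at the dilute (0.018 M) anode.
With n = 2, Ecell = −(0.0592/2)·log([dilute]/[conc]) = −(0.0592/2)·log(0.018/2.4) = +0.063 V.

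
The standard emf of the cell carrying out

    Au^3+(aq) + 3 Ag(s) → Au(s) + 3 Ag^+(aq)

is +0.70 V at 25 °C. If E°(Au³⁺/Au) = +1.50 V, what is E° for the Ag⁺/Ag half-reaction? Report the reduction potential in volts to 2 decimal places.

In the reaction as written the Au³⁺/Au couple is reduced (cathode) and Ag⁺/Ag is oxidized (anode), so E°cell = E°(Au³⁺/Au) − E°(Ag⁺/Ag).
E°(Ag⁺/Ag) = E°(cathode) − E°cell = +1.50 − (+0.70) = +0.80 V.

+0.80 V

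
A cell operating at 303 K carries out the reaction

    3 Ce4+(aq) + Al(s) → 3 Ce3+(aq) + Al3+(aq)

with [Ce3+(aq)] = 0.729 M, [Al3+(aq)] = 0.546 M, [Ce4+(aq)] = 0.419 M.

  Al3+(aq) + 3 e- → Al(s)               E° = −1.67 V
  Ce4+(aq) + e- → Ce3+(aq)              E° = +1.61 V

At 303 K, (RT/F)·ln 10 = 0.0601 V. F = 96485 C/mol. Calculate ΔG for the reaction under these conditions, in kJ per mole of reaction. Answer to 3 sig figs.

E°cell = +1.61 − (−1.67) = +3.28 V; the balanced reaction transfers n = 3 electrons.
The reaction quotient is ([Ce3+(aq)]^3·[Al3+(aq)]) / [Ce4+(aq)]^3 = 2.88; by Nernst, E = +3.28 − (0.0601/3)(0.459) = +3.2708 V.
ΔG = −nFE = −(3)(96485)(+3.2708) J/mol = −947 kJ/mol.

−947 kJ/mol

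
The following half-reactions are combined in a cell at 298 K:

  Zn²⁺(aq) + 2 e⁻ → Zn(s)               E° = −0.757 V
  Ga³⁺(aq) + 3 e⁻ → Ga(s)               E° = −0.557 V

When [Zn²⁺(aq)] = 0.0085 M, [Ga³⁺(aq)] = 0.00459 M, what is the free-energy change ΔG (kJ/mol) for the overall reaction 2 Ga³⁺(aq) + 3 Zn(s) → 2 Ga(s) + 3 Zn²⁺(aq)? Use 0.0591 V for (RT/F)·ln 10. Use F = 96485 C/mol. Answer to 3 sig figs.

With Ga³⁺/Ga reduced at the cathode, E°cell = −0.557 − (−0.757) = +0.200 V and n = 6.
The reaction quotient is [Zn²⁺(aq)]^3 / [Ga³⁺(aq)]^2 = 0.0291; by Nernst, E = +0.200 − (0.0591/6)(−1.535) = +0.2151 V.
ΔG = −nFE = −(6)(96485)(+0.2151) J/mol = −125 kJ/mol.

−125 kJ/mol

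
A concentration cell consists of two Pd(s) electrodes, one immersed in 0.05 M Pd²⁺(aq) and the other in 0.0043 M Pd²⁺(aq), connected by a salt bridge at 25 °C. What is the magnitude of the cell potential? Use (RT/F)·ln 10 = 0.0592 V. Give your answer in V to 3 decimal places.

0.032 V

For a concentration cell E°cell = 0, since both electrodes use the same couple.
The compartment with the higher Pd²⁺(aq) concentration (0.05 M) acts as the cathode; ions are reduced there and produced at the dilute (0.0043 M) anode.
With n = 2, Ecell = −(0.0592/2)·log([dilute]/[conc]) = −(0.0592/2)·log(0.0043/0.05) = +0.032 V.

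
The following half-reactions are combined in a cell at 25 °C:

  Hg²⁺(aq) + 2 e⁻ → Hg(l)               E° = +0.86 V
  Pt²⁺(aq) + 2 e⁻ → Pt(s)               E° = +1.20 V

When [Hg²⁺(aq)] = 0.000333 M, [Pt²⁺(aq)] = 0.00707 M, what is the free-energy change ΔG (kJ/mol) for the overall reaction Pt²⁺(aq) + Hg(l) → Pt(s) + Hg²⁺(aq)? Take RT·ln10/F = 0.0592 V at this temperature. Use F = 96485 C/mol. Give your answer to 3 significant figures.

The standard cell potential is +1.20 − (+0.86) = +0.34 V, with n = 2 electrons in the balanced equation.
Q = [Hg²⁺(aq)] / [Pt²⁺(aq)] = 0.0471, so log Q = −1.327 and E = +0.34 − (0.0592/2)(−1.327) = +0.3793 V.
Then ΔG = −nFE = −2 × 96485 × +0.3793 J/mol = −73.2 kJ/mol.

−73.2 kJ/mol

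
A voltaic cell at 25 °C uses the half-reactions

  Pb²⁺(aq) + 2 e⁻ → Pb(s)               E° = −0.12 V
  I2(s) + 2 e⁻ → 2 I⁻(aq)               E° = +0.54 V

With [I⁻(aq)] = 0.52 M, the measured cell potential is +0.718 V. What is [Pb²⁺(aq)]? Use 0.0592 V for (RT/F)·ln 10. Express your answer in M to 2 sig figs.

With I₂/I⁻ at the cathode and Pb²⁺/Pb at the anode, E°cell = +0.54 − (−0.12) = +0.66 V (n = 2).
From the Nernst equation, log Q = n(E° − E)/0.0592 = 2·(+0.66 − (+0.718))/0.0592 = −1.959.
For I2(s) + Pb(s) → 2 I⁻(aq) + Pb²⁺(aq), the reaction quotient is Q = [I⁻(aq)]^2·[Pb²⁺(aq)].
Solving for the unknown gives log [Pb²⁺(aq)] = −1.391, so [Pb²⁺(aq)] ≈ 0.041 M.

0.041 M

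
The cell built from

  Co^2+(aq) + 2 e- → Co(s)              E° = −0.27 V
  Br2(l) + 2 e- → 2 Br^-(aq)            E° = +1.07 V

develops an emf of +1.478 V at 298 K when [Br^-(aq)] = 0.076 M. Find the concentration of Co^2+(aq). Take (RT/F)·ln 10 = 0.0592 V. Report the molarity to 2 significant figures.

0.0038 M

With Br₂/Br⁻ at the cathode and Co²⁺/Co at the anode, E°cell = +1.07 − (−0.27) = +1.34 V (n = 2).
Since E = E° − (0.0592/n)·log Q, log Q = n(E° − E)/0.0592 = −4.662.
Balancing electrons gives Br2(l) + Co(s) → 2 Br^-(aq) + Co^2+(aq); thus Q = [Br^-(aq)]^2·[Co^2+(aq)].
Substituting the known concentrations and solving, log [Co^2+(aq)] = −2.424 and [Co^2+(aq)] = 0.0038 M.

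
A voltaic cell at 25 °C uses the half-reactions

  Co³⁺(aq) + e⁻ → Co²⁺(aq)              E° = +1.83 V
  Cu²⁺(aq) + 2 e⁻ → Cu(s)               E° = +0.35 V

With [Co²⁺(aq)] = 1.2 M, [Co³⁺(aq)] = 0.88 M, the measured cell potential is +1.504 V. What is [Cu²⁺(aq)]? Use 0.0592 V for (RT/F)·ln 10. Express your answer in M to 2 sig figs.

0.083 M

With Co³⁺/Co²⁺ at the cathode and Cu²⁺/Cu at the anode, E°cell = +1.83 − (+0.35) = +1.48 V (n = 2).
Rearranging E = E° − (0.0592/n)·log Q gives log Q = 2(+1.48 − (+1.504))/0.0592 = −0.811.
The balanced reaction is 2 Co³⁺(aq) + Cu(s) → 2 Co²⁺(aq) + Cu²⁺(aq), so Q = ([Co²⁺(aq)]^2·[Cu²⁺(aq)]) / [Co³⁺(aq)]^2.
Solving for the unknown gives log [Cu²⁺(aq)] = −1.080, so [Cu²⁺(aq)] ≈ 0.083 M.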